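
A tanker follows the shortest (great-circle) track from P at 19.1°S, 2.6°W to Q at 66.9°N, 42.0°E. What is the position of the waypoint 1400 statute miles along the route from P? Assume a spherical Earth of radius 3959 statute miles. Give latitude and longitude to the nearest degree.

≈ 0°N, 3°E

Write both endpoints as unit vectors p₁, p₂ with components (cos φ cos λ, cos φ sin λ, sin φ).
The central angle between the endpoints is δ = arccos(p₁·p₂) ≈ 1.608 rad (92.1°). The total great-circle distance is δ·R ≈ 1.608 × 3959 ≈ 6365 mi, so the target fraction is f = 1400/6365 ≈ 0.220.
Interpolate at f ≈ 0.220 with slerp weights a = sin((1−f)δ)/sin δ ≈ 0.951, b = sin(fδ)/sin δ ≈ 0.347.
p = a·p₁ + b·p₂ ≈ (0.999, 0.050, 0.008); φ = arcsin(p_z) ≈ 0.43°, λ = atan2(p_y, p_x) ≈ 2.88°.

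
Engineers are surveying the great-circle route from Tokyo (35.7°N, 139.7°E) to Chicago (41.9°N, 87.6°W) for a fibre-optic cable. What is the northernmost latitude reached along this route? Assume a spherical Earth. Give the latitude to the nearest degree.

The great circle lies in the plane with unit normal n̂ = (p₁ × p₂)/|p₁ × p₂|.
Here n̂_z ≈ +0.444; the vertex latitude is φ_max = arccos|n̂_z| ≈ 63.6°.
Check via Clairaut: cos φ_max = |cos φ₁| · sin C = cos(35.7°)·sin(33.2°) ≈ 0.444, again giving ≈ 63.6°.

≈ 64°N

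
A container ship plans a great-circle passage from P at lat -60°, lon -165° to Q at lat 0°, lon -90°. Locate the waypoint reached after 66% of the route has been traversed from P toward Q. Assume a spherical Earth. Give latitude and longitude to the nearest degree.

Write both endpoints as unit vectors p₁, p₂ with components (cos φ cos λ, cos φ sin λ, sin φ).
The central angle between the endpoints is δ = arccos(p₁·p₂) ≈ 1.441 rad (82.6°).
Interpolate at f = 0.66 with slerp weights a = sin((1−f)δ)/sin δ ≈ 0.475, b = sin(fδ)/sin δ ≈ 0.821.
p = a·p₁ + b·p₂ ≈ (-0.229, -0.882, -0.411); φ = arcsin(p_z) ≈ -24.27°, λ = atan2(p_y, p_x) ≈ -104.56°.

≈ lat -24°, lon -105°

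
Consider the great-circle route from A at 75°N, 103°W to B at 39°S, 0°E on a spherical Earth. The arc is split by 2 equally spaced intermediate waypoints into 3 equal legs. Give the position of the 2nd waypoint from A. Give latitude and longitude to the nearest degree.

Write both endpoints as unit vectors p₁, p₂ with components (cos φ cos λ, cos φ sin λ, sin φ).
The central angle between the endpoints is δ = arccos(p₁·p₂) ≈ 2.282 rad (130.8°).
Interpolate at f = 2/3 with slerp weights a = sin((1−f)δ)/sin δ ≈ 0.911, b = sin(fδ)/sin δ ≈ 1.319.
p = a·p₁ + b·p₂ ≈ (0.972, -0.230, 0.049); φ = arcsin(p_z) ≈ 2.84°, λ = atan2(p_y, p_x) ≈ -13.29°.

≈ 3°N, 13°W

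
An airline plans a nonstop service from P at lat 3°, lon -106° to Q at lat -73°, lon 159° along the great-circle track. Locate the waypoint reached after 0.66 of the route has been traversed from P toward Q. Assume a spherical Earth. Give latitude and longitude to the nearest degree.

Write both endpoints as unit vectors p₁, p₂ with components (cos φ cos λ, cos φ sin λ, sin φ).
The central angle between the endpoints is δ = arccos(p₁·p₂) ≈ 1.646 rad (94.3°).
Interpolate at f = 0.66 with slerp weights a = sin((1−f)δ)/sin δ ≈ 0.533, b = sin(fδ)/sin δ ≈ 0.888.
p = a·p₁ + b·p₂ ≈ (-0.389, -0.418, -0.821); φ = arcsin(p_z) ≈ -55.18°, λ = atan2(p_y, p_x) ≈ -132.92°.

≈ lat -55°, lon -133°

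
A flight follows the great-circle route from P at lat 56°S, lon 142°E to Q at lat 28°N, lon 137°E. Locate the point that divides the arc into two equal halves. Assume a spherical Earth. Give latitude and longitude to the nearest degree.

≈ lat 14°S, lon 139°E

From cos δ = sin φ₁ sin φ₂ + cos φ₁ cos φ₂ cos Δλ, the central angle is δ ≈ 1.468 rad (84.1°).
Interpolate at f = 1/2 with slerp weights a = sin((1−f)δ)/sin δ ≈ 0.673, b = sin(fδ)/sin δ ≈ 0.673.
p = a·p₁ + b·p₂ ≈ (-0.732, 0.637, -0.242); φ = arcsin(p_z) ≈ -14.01°, λ = atan2(p_y, p_x) ≈ 138.94°.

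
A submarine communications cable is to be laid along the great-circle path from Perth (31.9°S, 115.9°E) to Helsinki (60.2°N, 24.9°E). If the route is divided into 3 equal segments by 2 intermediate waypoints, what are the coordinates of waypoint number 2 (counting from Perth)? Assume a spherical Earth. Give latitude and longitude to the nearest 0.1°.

Write both endpoints as unit vectors p₁, p₂ with components (cos φ cos λ, cos φ sin λ, sin φ).
The central angle between the endpoints is δ = arccos(p₁·p₂) ≈ 2.055 rad (117.8°).
Interpolate at f = 2/3 with slerp weights a = sin((1−f)δ)/sin δ ≈ 0.715, b = sin(fδ)/sin δ ≈ 1.108.
p = a·p₁ + b·p₂ ≈ (0.234, 0.778, 0.583); φ = arcsin(p_z) ≈ 35.67°, λ = atan2(p_y, p_x) ≈ 73.26°.

≈ 35.7°N, 73.3°E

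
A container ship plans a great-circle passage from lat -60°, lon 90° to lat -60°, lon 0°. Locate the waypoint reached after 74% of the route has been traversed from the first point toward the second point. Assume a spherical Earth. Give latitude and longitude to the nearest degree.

The haversine formula gives a central angle δ ≈ 0.723 rad (41.4°) between the endpoints.
Interpolate at f = 0.74 with slerp weights a = sin((1−f)δ)/sin δ ≈ 0.282, b = sin(fδ)/sin δ ≈ 0.771.
p = a·p₁ + b·p₂ ≈ (0.385, 0.141, -0.912); φ = arcsin(p_z) ≈ -65.77°, λ = atan2(p_y, p_x) ≈ 20.13°.

≈ lat -66°, lon 20°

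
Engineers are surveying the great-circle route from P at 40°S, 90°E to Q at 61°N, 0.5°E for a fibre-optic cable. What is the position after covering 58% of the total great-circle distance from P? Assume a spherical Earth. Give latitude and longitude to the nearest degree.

Convert each endpoint to a unit vector on the sphere (x = cos φ cos λ, y = cos φ sin λ, z = sin φ).
The central angle between the endpoints is δ = arccos(p₁·p₂) ≈ 2.164 rad (124.0°).
Interpolate at f = 0.58 with slerp weights a = sin((1−f)δ)/sin δ ≈ 0.951, b = sin(fδ)/sin δ ≈ 1.146.
p = a·p₁ + b·p₂ ≈ (0.556, 0.734, 0.391); φ = arcsin(p_z) ≈ 23.03°, λ = atan2(p_y, p_x) ≈ 52.85°.

≈ 23°N, 53°E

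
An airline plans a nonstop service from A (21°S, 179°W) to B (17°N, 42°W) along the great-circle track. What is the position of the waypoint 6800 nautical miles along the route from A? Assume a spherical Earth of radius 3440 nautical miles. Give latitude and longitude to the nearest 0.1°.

Convert each endpoint to a unit vector on the sphere (x = cos φ cos λ, y = cos φ sin λ, z = sin φ).
The central angle between the endpoints is δ = arccos(p₁·p₂) ≈ 2.431 rad (139.3°). The total great-circle distance is δ·R ≈ 2.431 × 3440 ≈ 8361 nmi, so the target fraction is f = 6800/8361 ≈ 0.813.
Interpolate at f ≈ 0.813 with slerp weights a = sin((1−f)δ)/sin δ ≈ 0.672, b = sin(fδ)/sin δ ≈ 1.408.
p = a·p₁ + b·p₂ ≈ (0.373, -0.912, 0.171); φ = arcsin(p_z) ≈ 9.84°, λ = atan2(p_y, p_x) ≈ -67.73°.

≈ (9.8°N, 67.7°W)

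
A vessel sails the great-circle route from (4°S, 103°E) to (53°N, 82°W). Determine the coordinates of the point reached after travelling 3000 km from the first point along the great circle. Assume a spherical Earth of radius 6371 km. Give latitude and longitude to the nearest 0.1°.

From cos δ = sin φ₁ sin φ₂ + cos φ₁ cos φ₂ cos Δλ, the central angle is δ ≈ 2.283 rad (130.8°). The total great-circle distance is δ·R ≈ 2.283 × 6371 ≈ 14547 km, so the target fraction is f = 3000/14547 ≈ 0.206.
Interpolate at f ≈ 0.206 with slerp weights a = sin((1−f)δ)/sin δ ≈ 1.283, b = sin(fδ)/sin δ ≈ 0.600.
p = a·p₁ + b·p₂ ≈ (-0.238, 0.890, 0.389); φ = arcsin(p_z) ≈ 22.91°, λ = atan2(p_y, p_x) ≈ 104.96°.

≈ (22.9°N, 105.0°E)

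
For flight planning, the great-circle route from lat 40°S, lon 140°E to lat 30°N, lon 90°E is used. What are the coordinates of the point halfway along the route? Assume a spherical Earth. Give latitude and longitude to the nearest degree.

≈ lat 6°S, lon 113°E

Write both endpoints as unit vectors p₁, p₂ with components (cos φ cos λ, cos φ sin λ, sin φ).
The central angle between the endpoints is δ = arccos(p₁·p₂) ≈ 1.466 rad (84.0°).
Interpolate at f = 1/2 with slerp weights a = sin((1−f)δ)/sin δ ≈ 0.673, b = sin(fδ)/sin δ ≈ 0.673.
p = a·p₁ + b·p₂ ≈ (-0.395, 0.914, -0.096); φ = arcsin(p_z) ≈ -5.51°, λ = atan2(p_y, p_x) ≈ 113.36°.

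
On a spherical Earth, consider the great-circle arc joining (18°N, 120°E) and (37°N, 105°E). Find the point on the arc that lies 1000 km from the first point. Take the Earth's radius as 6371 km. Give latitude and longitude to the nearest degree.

≈ (26°N, 115°E)

Convert each endpoint to a unit vector on the sphere (x = cos φ cos λ, y = cos φ sin λ, z = sin φ).
The central angle between the endpoints is δ = arccos(p₁·p₂) ≈ 0.404 rad (23.1°). The total great-circle distance is δ·R ≈ 0.404 × 6371 ≈ 2572 km, so the target fraction is f = 1000/2572 ≈ 0.389.
Interpolate at f ≈ 0.389 with slerp weights a = sin((1−f)δ)/sin δ ≈ 0.622, b = sin(fδ)/sin δ ≈ 0.398.
p = a·p₁ + b·p₂ ≈ (-0.378, 0.819, 0.432); φ = arcsin(p_z) ≈ 25.57°, λ = atan2(p_y, p_x) ≈ 114.77°.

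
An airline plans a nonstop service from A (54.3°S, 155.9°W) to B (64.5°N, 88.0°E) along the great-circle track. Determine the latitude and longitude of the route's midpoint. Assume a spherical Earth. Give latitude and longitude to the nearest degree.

≈ (9°N, 160°E)

The haversine formula gives a central angle δ ≈ 2.575 rad (147.5°) between the endpoints.
Interpolate at f = 1/2 with slerp weights a = sin((1−f)δ)/sin δ ≈ 1.787, b = sin(fδ)/sin δ ≈ 1.787.
p = a·p₁ + b·p₂ ≈ (-0.925, 0.343, 0.162); φ = arcsin(p_z) ≈ 9.31°, λ = atan2(p_y, p_x) ≈ 159.65°.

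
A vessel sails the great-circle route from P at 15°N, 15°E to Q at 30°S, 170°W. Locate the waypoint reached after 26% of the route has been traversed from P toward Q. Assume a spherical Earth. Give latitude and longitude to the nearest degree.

≈ 26°S, 27°E

Convert each endpoint to a unit vector on the sphere (x = cos φ cos λ, y = cos φ sin λ, z = sin φ).
The central angle between the endpoints is δ = arccos(p₁·p₂) ≈ 2.868 rad (164.3°).
Interpolate at f = 0.26 with slerp weights a = sin((1−f)δ)/sin δ ≈ 3.150, b = sin(fδ)/sin δ ≈ 2.509.
p = a·p₁ + b·p₂ ≈ (0.799, 0.410, -0.439); φ = arcsin(p_z) ≈ -26.05°, λ = atan2(p_y, p_x) ≈ 27.17°.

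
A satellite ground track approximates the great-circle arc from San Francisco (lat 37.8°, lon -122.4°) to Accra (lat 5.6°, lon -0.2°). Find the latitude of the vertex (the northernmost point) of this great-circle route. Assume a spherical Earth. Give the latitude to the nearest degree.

≈ 45°

The great circle lies in the plane with unit normal n̂ = (p₁ × p₂)/|p₁ × p₂|.
Here n̂_z ≈ +0.713; the vertex latitude is φ_max = arccos|n̂_z| ≈ 44.5°.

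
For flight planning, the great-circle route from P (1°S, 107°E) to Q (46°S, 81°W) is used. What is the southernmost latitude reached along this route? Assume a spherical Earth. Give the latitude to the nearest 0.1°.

The great circle lies in the plane with unit normal n̂ = (p₁ × p₂)/|p₁ × p₂|.
Here n̂_z ≈ +0.131; the vertex latitude is φ_max = arccos|n̂_z| ≈ 82.5°.
Check via Clairaut: cos φ_max = |cos φ₁| · sin C = cos(1.0°)·sin(172.5°) ≈ 0.131, again giving ≈ 82.5°.

≈ 82.5°S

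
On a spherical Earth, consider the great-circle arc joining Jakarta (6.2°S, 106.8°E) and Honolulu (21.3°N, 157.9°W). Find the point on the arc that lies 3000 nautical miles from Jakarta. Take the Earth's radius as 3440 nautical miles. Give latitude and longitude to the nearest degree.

≈ 12°N, 154°E

Write both endpoints as unit vectors p₁, p₂ with components (cos φ cos λ, cos φ sin λ, sin φ).
The central angle between the endpoints is δ = arccos(p₁·p₂) ≈ 1.696 rad (97.2°). The total great-circle distance is δ·R ≈ 1.696 × 3440 ≈ 5834 nmi, so the target fraction is f = 3000/5834 ≈ 0.514.
Interpolate at f ≈ 0.514 with slerp weights a = sin((1−f)δ)/sin δ ≈ 0.740, b = sin(fδ)/sin δ ≈ 0.772.
p = a·p₁ + b·p₂ ≈ (-0.879, 0.433, 0.200); φ = arcsin(p_z) ≈ 11.56°, λ = atan2(p_y, p_x) ≈ 153.75°.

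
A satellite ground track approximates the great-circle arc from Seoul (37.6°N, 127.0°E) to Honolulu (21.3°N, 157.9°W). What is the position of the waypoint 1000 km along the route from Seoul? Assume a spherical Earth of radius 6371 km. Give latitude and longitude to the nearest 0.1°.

≈ 38.5°N, 138.4°E

Write both endpoints as unit vectors p₁, p₂ with components (cos φ cos λ, cos φ sin λ, sin φ).
The central angle between the endpoints is δ = arccos(p₁·p₂) ≈ 1.147 rad (65.7°). The total great-circle distance is δ·R ≈ 1.147 × 6371 ≈ 7306 km, so the target fraction is f = 1000/7306 ≈ 0.137.
Interpolate at f ≈ 0.137 with slerp weights a = sin((1−f)δ)/sin δ ≈ 0.917, b = sin(fδ)/sin δ ≈ 0.172.
p = a·p₁ + b·p₂ ≈ (-0.585, 0.520, 0.622); φ = arcsin(p_z) ≈ 38.45°, λ = atan2(p_y, p_x) ≈ 138.37°.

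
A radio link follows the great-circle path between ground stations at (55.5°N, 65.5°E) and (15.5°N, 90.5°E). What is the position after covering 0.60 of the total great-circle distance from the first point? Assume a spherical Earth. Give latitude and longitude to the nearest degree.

≈ (32°N, 83°E)

From cos δ = sin φ₁ sin φ₂ + cos φ₁ cos φ₂ cos Δλ, the central angle is δ ≈ 0.774 rad (44.4°).
Interpolate at f = 0.60 with slerp weights a = sin((1−f)δ)/sin δ ≈ 0.436, b = sin(fδ)/sin δ ≈ 0.641.
p = a·p₁ + b·p₂ ≈ (0.097, 0.842, 0.530); φ = arcsin(p_z) ≈ 32.04°, λ = atan2(p_y, p_x) ≈ 83.43°.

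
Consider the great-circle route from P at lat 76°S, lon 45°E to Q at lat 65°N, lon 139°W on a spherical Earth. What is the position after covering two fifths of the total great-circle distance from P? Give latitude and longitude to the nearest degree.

≈ lat 36°S, lon 145°W

Convert each endpoint to a unit vector on the sphere (x = cos φ cos λ, y = cos φ sin λ, z = sin φ).
The central angle between the endpoints is δ = arccos(p₁·p₂) ≈ 2.948 rad (168.9°).
Interpolate at f = 2/5 with slerp weights a = sin((1−f)δ)/sin δ ≈ 5.104, b = sin(fδ)/sin δ ≈ 4.812.
p = a·p₁ + b·p₂ ≈ (-0.662, -0.461, -0.591); φ = arcsin(p_z) ≈ -36.24°, λ = atan2(p_y, p_x) ≈ -145.13°.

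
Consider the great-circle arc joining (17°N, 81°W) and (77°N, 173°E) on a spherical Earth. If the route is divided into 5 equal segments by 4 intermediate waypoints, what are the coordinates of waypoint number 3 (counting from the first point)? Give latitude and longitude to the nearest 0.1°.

Convert each endpoint to a unit vector on the sphere (x = cos φ cos λ, y = cos φ sin λ, z = sin φ).
The central angle between the endpoints is δ = arccos(p₁·p₂) ≈ 1.343 rad (77.0°).
Interpolate at f = 3/5 with slerp weights a = sin((1−f)δ)/sin δ ≈ 0.525, b = sin(fδ)/sin δ ≈ 0.741.
p = a·p₁ + b·p₂ ≈ (-0.087, -0.476, 0.875); φ = arcsin(p_z) ≈ 61.07°, λ = atan2(p_y, p_x) ≈ -100.33°.

≈ (61.1°N, 100.3°W)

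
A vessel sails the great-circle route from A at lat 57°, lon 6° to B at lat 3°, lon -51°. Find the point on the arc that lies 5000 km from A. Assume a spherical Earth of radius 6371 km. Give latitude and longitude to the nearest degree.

Convert each endpoint to a unit vector on the sphere (x = cos φ cos λ, y = cos φ sin λ, z = sin φ).
The central angle between the endpoints is δ = arccos(p₁·p₂) ≈ 1.224 rad (70.1°). The total great-circle distance is δ·R ≈ 1.224 × 6371 ≈ 7797 km, so the target fraction is f = 5000/7797 ≈ 0.641.
Interpolate at f ≈ 0.641 with slerp weights a = sin((1−f)δ)/sin δ ≈ 0.452, b = sin(fδ)/sin δ ≈ 0.751.
p = a·p₁ + b·p₂ ≈ (0.717, -0.557, 0.418); φ = arcsin(p_z) ≈ 24.73°, λ = atan2(p_y, p_x) ≈ -37.86°.

≈ lat 25°, lon -38°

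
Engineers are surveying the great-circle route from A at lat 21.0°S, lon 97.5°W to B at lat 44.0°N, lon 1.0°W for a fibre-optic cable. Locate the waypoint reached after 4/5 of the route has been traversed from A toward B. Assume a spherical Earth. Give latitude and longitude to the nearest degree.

From cos δ = sin φ₁ sin φ₂ + cos φ₁ cos φ₂ cos Δλ, the central angle is δ ≈ 1.902 rad (109.0°).
Interpolate at f = 4/5 with slerp weights a = sin((1−f)δ)/sin δ ≈ 0.393, b = sin(fδ)/sin δ ≈ 1.056.
p = a·p₁ + b·p₂ ≈ (0.712, -0.377, 0.593); φ = arcsin(p_z) ≈ 36.37°, λ = atan2(p_y, p_x) ≈ -27.88°.

≈ lat 36°N, lon 28°W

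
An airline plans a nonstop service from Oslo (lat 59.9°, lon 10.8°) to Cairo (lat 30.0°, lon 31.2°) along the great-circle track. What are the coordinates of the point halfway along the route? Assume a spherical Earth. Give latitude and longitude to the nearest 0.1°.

Write both endpoints as unit vectors p₁, p₂ with components (cos φ cos λ, cos φ sin λ, sin φ).
The central angle between the endpoints is δ = arccos(p₁·p₂) ≈ 0.574 rad (32.9°).
Interpolate at f = 1/2 with slerp weights a = sin((1−f)δ)/sin δ ≈ 0.521, b = sin(fδ)/sin δ ≈ 0.521.
p = a·p₁ + b·p₂ ≈ (0.643, 0.283, 0.712); φ = arcsin(p_z) ≈ 45.37°, λ = atan2(p_y, p_x) ≈ 23.75°.

≈ lat 45.4°, lon 23.7°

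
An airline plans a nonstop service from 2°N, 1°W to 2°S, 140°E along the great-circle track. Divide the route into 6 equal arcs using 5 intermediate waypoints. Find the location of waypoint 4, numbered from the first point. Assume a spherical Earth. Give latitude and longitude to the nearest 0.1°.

From cos δ = sin φ₁ sin φ₂ + cos φ₁ cos φ₂ cos Δλ, the central angle is δ ≈ 2.461 rad (141.0°).
Interpolate at f = 4/6 with slerp weights a = sin((1−f)δ)/sin δ ≈ 1.163, b = sin(fδ)/sin δ ≈ 1.586.
p = a·p₁ + b·p₂ ≈ (-0.052, 0.999, -0.015); φ = arcsin(p_z) ≈ -0.85°, λ = atan2(p_y, p_x) ≈ 92.99°.

≈ 0.8°S, 93.0°E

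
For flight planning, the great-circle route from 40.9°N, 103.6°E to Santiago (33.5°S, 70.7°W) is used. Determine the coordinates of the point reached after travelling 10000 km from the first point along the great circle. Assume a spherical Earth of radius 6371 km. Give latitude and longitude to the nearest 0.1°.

≈ 39.2°N, 31.3°W

Write both endpoints as unit vectors p₁, p₂ with components (cos φ cos λ, cos φ sin λ, sin φ).
The central angle between the endpoints is δ = arccos(p₁·p₂) ≈ 2.990 rad (171.3°). The total great-circle distance is δ·R ≈ 2.990 × 6371 ≈ 19050 km, so the target fraction is f = 10000/19050 ≈ 0.525.
Interpolate at f ≈ 0.525 with slerp weights a = sin((1−f)δ)/sin δ ≈ 6.554, b = sin(fδ)/sin δ ≈ 6.629.
p = a·p₁ + b·p₂ ≈ (0.662, -0.402, 0.633); φ = arcsin(p_z) ≈ 39.24°, λ = atan2(p_y, p_x) ≈ -31.26°.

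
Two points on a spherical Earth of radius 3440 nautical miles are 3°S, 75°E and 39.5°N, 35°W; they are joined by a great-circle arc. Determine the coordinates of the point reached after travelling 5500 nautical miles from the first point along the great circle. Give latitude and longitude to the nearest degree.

From cos δ = sin φ₁ sin φ₂ + cos φ₁ cos φ₂ cos Δλ, the central angle is δ ≈ 1.872 rad (107.3°). The total great-circle distance is δ·R ≈ 1.872 × 3440 ≈ 6440 nmi, so the target fraction is f = 5500/6440 ≈ 0.854.
Interpolate at f ≈ 0.854 with slerp weights a = sin((1−f)δ)/sin δ ≈ 0.283, b = sin(fδ)/sin δ ≈ 1.047.
p = a·p₁ + b·p₂ ≈ (0.735, -0.191, 0.651); φ = arcsin(p_z) ≈ 40.62°, λ = atan2(p_y, p_x) ≈ -14.54°.

≈ 41°N, 15°W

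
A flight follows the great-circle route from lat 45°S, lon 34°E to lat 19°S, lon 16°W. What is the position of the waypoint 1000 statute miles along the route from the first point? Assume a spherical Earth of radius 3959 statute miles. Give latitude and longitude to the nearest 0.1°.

From cos δ = sin φ₁ sin φ₂ + cos φ₁ cos φ₂ cos Δλ, the central angle is δ ≈ 0.850 rad (48.7°). The total great-circle distance is δ·R ≈ 0.850 × 3959 ≈ 3365 mi, so the target fraction is f = 1000/3365 ≈ 0.297.
Interpolate at f ≈ 0.297 with slerp weights a = sin((1−f)δ)/sin δ ≈ 0.749, b = sin(fδ)/sin δ ≈ 0.333.
p = a·p₁ + b·p₂ ≈ (0.741, 0.209, -0.638); φ = arcsin(p_z) ≈ -39.62°, λ = atan2(p_y, p_x) ≈ 15.77°.

≈ lat 39.6°S, lon 15.8°E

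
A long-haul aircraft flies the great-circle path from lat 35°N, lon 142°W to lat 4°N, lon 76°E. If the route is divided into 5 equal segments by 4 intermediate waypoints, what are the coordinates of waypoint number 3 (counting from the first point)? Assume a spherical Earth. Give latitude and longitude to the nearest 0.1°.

Convert each endpoint to a unit vector on the sphere (x = cos φ cos λ, y = cos φ sin λ, z = sin φ).
The central angle between the endpoints is δ = arccos(p₁·p₂) ≈ 2.219 rad (127.2°).
Interpolate at f = 3/5 with slerp weights a = sin((1−f)δ)/sin δ ≈ 0.973, b = sin(fδ)/sin δ ≈ 1.219.
p = a·p₁ + b·p₂ ≈ (-0.334, 0.689, 0.643); φ = arcsin(p_z) ≈ 40.03°, λ = atan2(p_y, p_x) ≈ 115.86°.

≈ lat 40.0°N, lon 115.9°E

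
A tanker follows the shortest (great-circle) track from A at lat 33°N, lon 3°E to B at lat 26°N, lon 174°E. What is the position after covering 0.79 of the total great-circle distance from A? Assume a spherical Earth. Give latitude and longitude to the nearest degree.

≈ lat 51°N, lon 168°E

Convert each endpoint to a unit vector on the sphere (x = cos φ cos λ, y = cos φ sin λ, z = sin φ).
The central angle between the endpoints is δ = arccos(p₁·p₂) ≈ 2.101 rad (120.4°).
Interpolate at f = 0.79 with slerp weights a = sin((1−f)δ)/sin δ ≈ 0.495, b = sin(fδ)/sin δ ≈ 1.155.
p = a·p₁ + b·p₂ ≈ (-0.617, 0.130, 0.776); φ = arcsin(p_z) ≈ 50.87°, λ = atan2(p_y, p_x) ≈ 168.09°.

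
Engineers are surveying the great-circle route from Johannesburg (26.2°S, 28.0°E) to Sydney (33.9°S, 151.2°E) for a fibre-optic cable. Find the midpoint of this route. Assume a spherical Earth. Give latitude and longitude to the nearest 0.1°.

Write both endpoints as unit vectors p₁, p₂ with components (cos φ cos λ, cos φ sin λ, sin φ).
The central angle between the endpoints is δ = arccos(p₁·p₂) ≈ 1.733 rad (99.3°).
Interpolate at f = 1/2 with slerp weights a = sin((1−f)δ)/sin δ ≈ 0.772, b = sin(fδ)/sin δ ≈ 0.772.
p = a·p₁ + b·p₂ ≈ (0.050, 0.634, -0.772); φ = arcsin(p_z) ≈ -50.50°, λ = atan2(p_y, p_x) ≈ 85.48°.

≈ 50.5°S, 85.5°E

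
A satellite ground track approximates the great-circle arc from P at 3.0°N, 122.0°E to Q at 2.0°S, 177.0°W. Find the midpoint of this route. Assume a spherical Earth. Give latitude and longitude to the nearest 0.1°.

≈ 0.6°N, 152.5°E

Convert each endpoint to a unit vector on the sphere (x = cos φ cos λ, y = cos φ sin λ, z = sin φ).
The central angle between the endpoints is δ = arccos(p₁·p₂) ≈ 1.068 rad (61.2°).
Interpolate at f = 1/2 with slerp weights a = sin((1−f)δ)/sin δ ≈ 0.581, b = sin(fδ)/sin δ ≈ 0.581.
p = a·p₁ + b·p₂ ≈ (-0.887, 0.462, 0.010); φ = arcsin(p_z) ≈ 0.58°, λ = atan2(p_y, p_x) ≈ 152.51°.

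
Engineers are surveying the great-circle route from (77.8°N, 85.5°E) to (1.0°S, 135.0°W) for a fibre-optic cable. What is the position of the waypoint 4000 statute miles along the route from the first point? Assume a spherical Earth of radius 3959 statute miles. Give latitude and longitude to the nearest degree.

From cos δ = sin φ₁ sin φ₂ + cos φ₁ cos φ₂ cos Δλ, the central angle is δ ≈ 1.749 rad (100.2°). The total great-circle distance is δ·R ≈ 1.749 × 3959 ≈ 6926 mi, so the target fraction is f = 4000/6926 ≈ 0.578.
Interpolate at f ≈ 0.578 with slerp weights a = sin((1−f)δ)/sin δ ≈ 0.685, b = sin(fδ)/sin δ ≈ 0.861.
p = a·p₁ + b·p₂ ≈ (-0.597, -0.464, 0.654); φ = arcsin(p_z) ≈ 40.85°, λ = atan2(p_y, p_x) ≈ -142.13°.

≈ (41°N, 142°W)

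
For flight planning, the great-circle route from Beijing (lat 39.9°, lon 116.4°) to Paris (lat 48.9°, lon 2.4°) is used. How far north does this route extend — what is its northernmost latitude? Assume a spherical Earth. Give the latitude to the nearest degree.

The great circle lies in the plane with unit normal n̂ = (p₁ × p₂)/|p₁ × p₂|.
Here n̂_z ≈ -0.480; the vertex latitude is φ_max = arccos|n̂_z| ≈ 61.3°.

≈ 61°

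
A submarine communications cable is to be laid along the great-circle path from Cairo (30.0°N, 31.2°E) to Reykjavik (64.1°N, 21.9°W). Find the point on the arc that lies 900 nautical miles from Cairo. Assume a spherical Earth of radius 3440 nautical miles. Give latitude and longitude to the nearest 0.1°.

From cos δ = sin φ₁ sin φ₂ + cos φ₁ cos φ₂ cos Δλ, the central angle is δ ≈ 0.827 rad (47.4°). The total great-circle distance is δ·R ≈ 0.827 × 3440 ≈ 2846 nmi, so the target fraction is f = 900/2846 ≈ 0.316.
Interpolate at f ≈ 0.316 with slerp weights a = sin((1−f)δ)/sin δ ≈ 0.728, b = sin(fδ)/sin δ ≈ 0.351.
p = a·p₁ + b·p₂ ≈ (0.682, 0.269, 0.680); φ = arcsin(p_z) ≈ 42.86°, λ = atan2(p_y, p_x) ≈ 21.56°.

≈ 42.9°N, 21.6°E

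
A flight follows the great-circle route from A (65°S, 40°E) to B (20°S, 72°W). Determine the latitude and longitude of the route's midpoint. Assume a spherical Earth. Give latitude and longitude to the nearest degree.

≈ (55°S, 45°W)

From cos δ = sin φ₁ sin φ₂ + cos φ₁ cos φ₂ cos Δλ, the central angle is δ ≈ 1.409 rad (80.7°).
Interpolate at f = 1/2 with slerp weights a = sin((1−f)δ)/sin δ ≈ 0.656, b = sin(fδ)/sin δ ≈ 0.656.
p = a·p₁ + b·p₂ ≈ (0.403, -0.408, -0.819); φ = arcsin(p_z) ≈ -55.00°, λ = atan2(p_y, p_x) ≈ -45.37°.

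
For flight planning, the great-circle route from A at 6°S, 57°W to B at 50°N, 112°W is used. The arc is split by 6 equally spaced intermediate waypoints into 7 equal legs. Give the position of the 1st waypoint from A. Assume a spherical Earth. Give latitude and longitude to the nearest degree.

≈ 3°N, 63°W

Write both endpoints as unit vectors p₁, p₂ with components (cos φ cos λ, cos φ sin λ, sin φ).
The central angle between the endpoints is δ = arccos(p₁·p₂) ≈ 1.280 rad (73.3°).
Interpolate at f = 1/7 with slerp weights a = sin((1−f)δ)/sin δ ≈ 0.929, b = sin(fδ)/sin δ ≈ 0.190.
p = a·p₁ + b·p₂ ≈ (0.457, -0.888, 0.048); φ = arcsin(p_z) ≈ 2.77°, λ = atan2(p_y, p_x) ≈ -62.74°.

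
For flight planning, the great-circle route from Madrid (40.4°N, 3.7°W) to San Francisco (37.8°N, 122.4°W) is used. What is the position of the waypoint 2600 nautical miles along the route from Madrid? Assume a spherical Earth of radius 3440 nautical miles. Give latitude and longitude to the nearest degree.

Write both endpoints as unit vectors p₁, p₂ with components (cos φ cos λ, cos φ sin λ, sin φ).
The central angle between the endpoints is δ = arccos(p₁·p₂) ≈ 1.462 rad (83.8°). The total great-circle distance is δ·R ≈ 1.462 × 3440 ≈ 5030 nmi, so the target fraction is f = 2600/5030 ≈ 0.517.
Interpolate at f ≈ 0.517 with slerp weights a = sin((1−f)δ)/sin δ ≈ 0.653, b = sin(fδ)/sin δ ≈ 0.690.
p = a·p₁ + b·p₂ ≈ (0.204, -0.492, 0.846); φ = arcsin(p_z) ≈ 57.79°, λ = atan2(p_y, p_x) ≈ -67.48°.

≈ 58°N, 67°W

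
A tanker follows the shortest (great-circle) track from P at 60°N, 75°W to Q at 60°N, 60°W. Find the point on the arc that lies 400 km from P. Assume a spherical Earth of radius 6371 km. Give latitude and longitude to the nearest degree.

From cos δ = sin φ₁ sin φ₂ + cos φ₁ cos φ₂ cos Δλ, the central angle is δ ≈ 0.131 rad (7.5°). The total great-circle distance is δ·R ≈ 0.131 × 6371 ≈ 832 km, so the target fraction is f = 400/832 ≈ 0.481.
Interpolate at f ≈ 0.481 with slerp weights a = sin((1−f)δ)/sin δ ≈ 0.520, b = sin(fδ)/sin δ ≈ 0.482.
p = a·p₁ + b·p₂ ≈ (0.188, -0.460, 0.868); φ = arcsin(p_z) ≈ 60.21°, λ = atan2(p_y, p_x) ≈ -67.79°.

≈ 60°N, 68°W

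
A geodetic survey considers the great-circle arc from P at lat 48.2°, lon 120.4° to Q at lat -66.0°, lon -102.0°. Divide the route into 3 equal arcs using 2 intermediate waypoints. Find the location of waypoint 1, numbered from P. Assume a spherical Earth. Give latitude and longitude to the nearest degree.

≈ lat 3°, lon 147°

Write both endpoints as unit vectors p₁, p₂ with components (cos φ cos λ, cos φ sin λ, sin φ).
The central angle between the endpoints is δ = arccos(p₁·p₂) ≈ 2.649 rad (151.8°).
Interpolate at f = 1/3 with slerp weights a = sin((1−f)δ)/sin δ ≈ 2.075, b = sin(fδ)/sin δ ≈ 1.635.
p = a·p₁ + b·p₂ ≈ (-0.838, 0.543, 0.054); φ = arcsin(p_z) ≈ 3.08°, λ = atan2(p_y, p_x) ≈ 147.08°.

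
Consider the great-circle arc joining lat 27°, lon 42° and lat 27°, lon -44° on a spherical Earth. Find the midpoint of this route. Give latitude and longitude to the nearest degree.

≈ lat 35°, lon -1°

Convert each endpoint to a unit vector on the sphere (x = cos φ cos λ, y = cos φ sin λ, z = sin φ).
The central angle between the endpoints is δ = arccos(p₁·p₂) ≈ 1.306 rad (74.8°).
Interpolate at f = 1/2 with slerp weights a = sin((1−f)δ)/sin δ ≈ 0.630, b = sin(fδ)/sin δ ≈ 0.630.
p = a·p₁ + b·p₂ ≈ (0.820, -0.014, 0.572); φ = arcsin(p_z) ≈ 34.86°, λ = atan2(p_y, p_x) ≈ -1.00°.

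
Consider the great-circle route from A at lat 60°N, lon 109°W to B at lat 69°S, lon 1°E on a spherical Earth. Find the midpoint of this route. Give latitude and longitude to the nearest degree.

≈ lat 8°S, lon 67°W

Write both endpoints as unit vectors p₁, p₂ with components (cos φ cos λ, cos φ sin λ, sin φ).
The central angle between the endpoints is δ = arccos(p₁·p₂) ≈ 2.626 rad (150.4°).
Interpolate at f = 1/2 with slerp weights a = sin((1−f)δ)/sin δ ≈ 1.960, b = sin(fδ)/sin δ ≈ 1.960.
p = a·p₁ + b·p₂ ≈ (0.383, -0.914, -0.132); φ = arcsin(p_z) ≈ -7.61°, λ = atan2(p_y, p_x) ≈ -67.26°.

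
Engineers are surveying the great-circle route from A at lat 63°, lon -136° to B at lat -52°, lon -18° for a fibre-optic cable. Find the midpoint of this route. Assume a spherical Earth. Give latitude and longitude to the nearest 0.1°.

Convert each endpoint to a unit vector on the sphere (x = cos φ cos λ, y = cos φ sin λ, z = sin φ).
The central angle between the endpoints is δ = arccos(p₁·p₂) ≈ 2.556 rad (146.4°).
Interpolate at f = 1/2 with slerp weights a = sin((1−f)δ)/sin δ ≈ 1.732, b = sin(fδ)/sin δ ≈ 1.732.
p = a·p₁ + b·p₂ ≈ (0.449, -0.876, 0.178); φ = arcsin(p_z) ≈ 10.28°, λ = atan2(p_y, p_x) ≈ -62.88°.

≈ lat 10.3°, lon -62.9°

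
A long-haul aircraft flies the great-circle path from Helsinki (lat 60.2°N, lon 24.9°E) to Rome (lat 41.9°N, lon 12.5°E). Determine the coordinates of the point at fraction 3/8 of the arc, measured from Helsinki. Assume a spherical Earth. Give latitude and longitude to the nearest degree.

≈ lat 53°N, lon 19°E

Convert each endpoint to a unit vector on the sphere (x = cos φ cos λ, y = cos φ sin λ, z = sin φ).
The central angle between the endpoints is δ = arccos(p₁·p₂) ≈ 0.346 rad (19.8°).
Interpolate at f = 3/8 with slerp weights a = sin((1−f)δ)/sin δ ≈ 0.633, b = sin(fδ)/sin δ ≈ 0.382.
p = a·p₁ + b·p₂ ≈ (0.562, 0.194, 0.804); φ = arcsin(p_z) ≈ 53.49°, λ = atan2(p_y, p_x) ≈ 19.02°.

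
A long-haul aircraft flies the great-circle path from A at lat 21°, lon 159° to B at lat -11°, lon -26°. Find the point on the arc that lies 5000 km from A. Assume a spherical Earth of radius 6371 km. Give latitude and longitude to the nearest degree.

≈ lat 58°, lon -165°

Write both endpoints as unit vectors p₁, p₂ with components (cos φ cos λ, cos φ sin λ, sin φ).
The central angle between the endpoints is δ = arccos(p₁·p₂) ≈ 2.948 rad (168.9°). The total great-circle distance is δ·R ≈ 2.948 × 6371 ≈ 18782 km, so the target fraction is f = 5000/18782 ≈ 0.266.
Interpolate at f ≈ 0.266 with slerp weights a = sin((1−f)δ)/sin δ ≈ 4.312, b = sin(fδ)/sin δ ≈ 3.673.
p = a·p₁ + b·p₂ ≈ (-0.518, -0.138, 0.844); φ = arcsin(p_z) ≈ 57.62°, λ = atan2(p_y, p_x) ≈ -165.07°.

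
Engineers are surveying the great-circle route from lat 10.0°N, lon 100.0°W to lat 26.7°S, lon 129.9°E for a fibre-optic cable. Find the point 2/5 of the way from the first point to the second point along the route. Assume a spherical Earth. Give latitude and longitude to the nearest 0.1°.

Convert each endpoint to a unit vector on the sphere (x = cos φ cos λ, y = cos φ sin λ, z = sin φ).
The central angle between the endpoints is δ = arccos(p₁·p₂) ≈ 2.271 rad (130.1°).
Interpolate at f = 2/5 with slerp weights a = sin((1−f)δ)/sin δ ≈ 1.280, b = sin(fδ)/sin δ ≈ 1.032.
p = a·p₁ + b·p₂ ≈ (-0.810, -0.534, -0.241); φ = arcsin(p_z) ≈ -13.96°, λ = atan2(p_y, p_x) ≈ -146.59°.

≈ lat 14.0°S, lon 146.6°W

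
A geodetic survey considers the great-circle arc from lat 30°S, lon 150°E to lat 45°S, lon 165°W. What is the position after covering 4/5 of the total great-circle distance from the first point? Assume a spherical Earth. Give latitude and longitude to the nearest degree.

Write both endpoints as unit vectors p₁, p₂ with components (cos φ cos λ, cos φ sin λ, sin φ).
The central angle between the endpoints is δ = arccos(p₁·p₂) ≈ 0.666 rad (38.1°).
Interpolate at f = 4/5 with slerp weights a = sin((1−f)δ)/sin δ ≈ 0.215, b = sin(fδ)/sin δ ≈ 0.822.
p = a·p₁ + b·p₂ ≈ (-0.723, -0.057, -0.689); φ = arcsin(p_z) ≈ -43.53°, λ = atan2(p_y, p_x) ≈ -175.46°.

≈ lat 44°S, lon 175°W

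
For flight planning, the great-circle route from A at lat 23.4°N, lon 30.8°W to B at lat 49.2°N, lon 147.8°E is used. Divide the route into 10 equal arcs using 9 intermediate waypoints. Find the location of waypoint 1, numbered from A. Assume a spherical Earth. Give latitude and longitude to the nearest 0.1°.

≈ lat 34.1°N, lon 30.6°W

Write both endpoints as unit vectors p₁, p₂ with components (cos φ cos λ, cos φ sin λ, sin φ).
The central angle between the endpoints is δ = arccos(p₁·p₂) ≈ 1.874 rad (107.4°).
Interpolate at f = 1/10 with slerp weights a = sin((1−f)δ)/sin δ ≈ 1.041, b = sin(fδ)/sin δ ≈ 0.195.
p = a·p₁ + b·p₂ ≈ (0.713, -0.421, 0.561); φ = arcsin(p_z) ≈ 34.14°, λ = atan2(p_y, p_x) ≈ -30.58°.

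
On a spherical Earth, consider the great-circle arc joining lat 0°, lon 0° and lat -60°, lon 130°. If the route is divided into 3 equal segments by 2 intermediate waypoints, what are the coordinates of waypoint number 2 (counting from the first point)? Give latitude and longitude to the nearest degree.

≈ lat -61°, lon 52°

Write both endpoints as unit vectors p₁, p₂ with components (cos φ cos λ, cos φ sin λ, sin φ).
The central angle between the endpoints is δ = arccos(p₁·p₂) ≈ 1.898 rad (108.7°).
Interpolate at f = 2/3 with slerp weights a = sin((1−f)δ)/sin δ ≈ 0.624, b = sin(fδ)/sin δ ≈ 1.007.
p = a·p₁ + b·p₂ ≈ (0.301, 0.386, -0.872); φ = arcsin(p_z) ≈ -60.72°, λ = atan2(p_y, p_x) ≈ 52.06°.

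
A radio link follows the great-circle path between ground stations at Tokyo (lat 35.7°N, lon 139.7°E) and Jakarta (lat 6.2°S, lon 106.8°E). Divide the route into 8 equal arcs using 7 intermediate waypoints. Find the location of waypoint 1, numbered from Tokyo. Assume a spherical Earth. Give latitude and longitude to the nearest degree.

Write both endpoints as unit vectors p₁, p₂ with components (cos φ cos λ, cos φ sin λ, sin φ).
The central angle between the endpoints is δ = arccos(p₁·p₂) ≈ 0.909 rad (52.1°).
Interpolate at f = 1/8 with slerp weights a = sin((1−f)δ)/sin δ ≈ 0.905, b = sin(fδ)/sin δ ≈ 0.144.
p = a·p₁ + b·p₂ ≈ (-0.602, 0.612, 0.513); φ = arcsin(p_z) ≈ 30.84°, λ = atan2(p_y, p_x) ≈ 134.51°.

≈ lat 31°N, lon 135°E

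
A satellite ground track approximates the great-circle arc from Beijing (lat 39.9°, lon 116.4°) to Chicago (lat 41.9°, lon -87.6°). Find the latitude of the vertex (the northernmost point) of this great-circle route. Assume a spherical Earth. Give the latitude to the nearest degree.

≈ 77°

The great circle lies in the plane with unit normal n̂ = (p₁ × p₂)/|p₁ × p₂|.
Here n̂_z ≈ +0.233; the vertex latitude is φ_max = arccos|n̂_z| ≈ 76.5°.
Check via Clairaut: cos φ_max = |cos φ₁| · sin C = cos(39.9°)·sin(17.7°) ≈ 0.233, again giving ≈ 76.5°.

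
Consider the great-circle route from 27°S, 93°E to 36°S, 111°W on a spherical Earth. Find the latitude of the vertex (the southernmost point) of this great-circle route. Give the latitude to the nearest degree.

≈ 71°S

The great circle lies in the plane with unit normal n̂ = (p₁ × p₂)/|p₁ × p₂|.
Here n̂_z ≈ +0.319; the vertex latitude is φ_max = arccos|n̂_z| ≈ 71.4°.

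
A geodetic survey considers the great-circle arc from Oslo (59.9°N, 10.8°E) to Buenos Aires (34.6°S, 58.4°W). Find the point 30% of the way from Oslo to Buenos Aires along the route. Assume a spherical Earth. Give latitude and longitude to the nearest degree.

≈ 35°N, 22°W

Write both endpoints as unit vectors p₁, p₂ with components (cos φ cos λ, cos φ sin λ, sin φ).
The central angle between the endpoints is δ = arccos(p₁·p₂) ≈ 1.923 rad (110.2°).
Interpolate at f = 0.30 with slerp weights a = sin((1−f)δ)/sin δ ≈ 1.038, b = sin(fδ)/sin δ ≈ 0.581.
p = a·p₁ + b·p₂ ≈ (0.762, -0.310, 0.569); φ = arcsin(p_z) ≈ 34.65°, λ = atan2(p_y, p_x) ≈ -22.12°.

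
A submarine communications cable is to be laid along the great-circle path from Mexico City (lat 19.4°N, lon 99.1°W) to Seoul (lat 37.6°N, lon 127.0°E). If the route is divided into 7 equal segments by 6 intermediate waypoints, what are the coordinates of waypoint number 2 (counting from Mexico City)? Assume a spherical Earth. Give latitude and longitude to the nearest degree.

≈ lat 42°N, lon 124°W

Convert each endpoint to a unit vector on the sphere (x = cos φ cos λ, y = cos φ sin λ, z = sin φ).
The central angle between the endpoints is δ = arccos(p₁·p₂) ≈ 1.892 rad (108.4°).
Interpolate at f = 2/7 with slerp weights a = sin((1−f)δ)/sin δ ≈ 1.029, b = sin(fδ)/sin δ ≈ 0.542.
p = a·p₁ + b·p₂ ≈ (-0.412, -0.615, 0.673); φ = arcsin(p_z) ≈ 42.26°, λ = atan2(p_y, p_x) ≈ -123.83°.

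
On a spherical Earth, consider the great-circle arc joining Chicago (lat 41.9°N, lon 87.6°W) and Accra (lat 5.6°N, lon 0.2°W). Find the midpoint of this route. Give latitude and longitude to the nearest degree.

≈ lat 31°N, lon 36°W

The haversine formula gives a central angle δ ≈ 1.472 rad (84.3°) between the endpoints.
Interpolate at f = 1/2 with slerp weights a = sin((1−f)δ)/sin δ ≈ 0.675, b = sin(fδ)/sin δ ≈ 0.675.
p = a·p₁ + b·p₂ ≈ (0.692, -0.504, 0.516); φ = arcsin(p_z) ≈ 31.09°, λ = atan2(p_y, p_x) ≈ -36.05°.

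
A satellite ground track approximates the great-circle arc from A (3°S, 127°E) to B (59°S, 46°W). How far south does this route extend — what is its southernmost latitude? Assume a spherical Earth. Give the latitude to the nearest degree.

The great circle lies in the plane with unit normal n̂ = (p₁ × p₂)/|p₁ × p₂|.
Here n̂_z ≈ -0.071; the vertex latitude is φ_max = arccos|n̂_z| ≈ 85.9°.

≈ 86°S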